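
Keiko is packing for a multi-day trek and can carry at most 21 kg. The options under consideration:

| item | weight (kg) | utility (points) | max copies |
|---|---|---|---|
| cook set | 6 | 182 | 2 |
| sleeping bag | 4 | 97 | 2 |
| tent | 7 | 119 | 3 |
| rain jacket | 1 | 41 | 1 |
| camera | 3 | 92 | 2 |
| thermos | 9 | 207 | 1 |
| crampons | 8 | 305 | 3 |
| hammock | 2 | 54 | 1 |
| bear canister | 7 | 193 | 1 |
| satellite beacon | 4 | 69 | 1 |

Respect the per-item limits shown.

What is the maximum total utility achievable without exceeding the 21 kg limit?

Density check — rain jacket 41.00, crampons 38.12, camera 30.67, cook set 30.33 are the best per kg.
A density-first pass picks rain jacket + camera + 2×crampons — 743 at 20 kg.
Replace rain jacket with hammock: the trade gains 13 net, giving 756 at 21 kg.

756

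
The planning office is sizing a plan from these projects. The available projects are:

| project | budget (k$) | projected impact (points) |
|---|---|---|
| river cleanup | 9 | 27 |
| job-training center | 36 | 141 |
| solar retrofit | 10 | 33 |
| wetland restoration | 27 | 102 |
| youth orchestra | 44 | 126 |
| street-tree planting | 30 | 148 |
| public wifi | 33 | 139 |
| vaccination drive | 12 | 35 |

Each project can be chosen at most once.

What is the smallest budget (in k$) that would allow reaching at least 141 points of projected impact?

Minimise k$ subject to total projected impact ≥ 141.
street-tree planting: 148 projected impact at 30 k$.
Any bundle with less than 30 k$ falls short of 141.

30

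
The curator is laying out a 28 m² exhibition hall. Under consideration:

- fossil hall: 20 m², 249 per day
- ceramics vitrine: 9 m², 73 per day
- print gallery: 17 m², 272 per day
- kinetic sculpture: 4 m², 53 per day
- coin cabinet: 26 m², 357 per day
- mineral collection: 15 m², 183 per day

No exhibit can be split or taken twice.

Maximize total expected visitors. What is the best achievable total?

357

The ratio heuristic lands on print gallery + kinetic sculpture (325) but leaves 7 m² idle.
Replace print gallery and kinetic sculpture with coin cabinet: the trade gains 32 net, giving 357 at 26 m².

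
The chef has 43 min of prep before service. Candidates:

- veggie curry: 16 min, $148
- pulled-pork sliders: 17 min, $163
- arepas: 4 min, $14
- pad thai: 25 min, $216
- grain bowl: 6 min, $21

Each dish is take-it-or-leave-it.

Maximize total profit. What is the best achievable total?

379

A density-first pass picks veggie curry + pulled-pork sliders + arepas + grain bowl — 346 at 43 min.
The 26 min tied up in veggie curry and arepas and grain bowl is better spent on pad thai — total rises to 379 (42 min).
Runner-up veggie curry + pad thai tops out at 364.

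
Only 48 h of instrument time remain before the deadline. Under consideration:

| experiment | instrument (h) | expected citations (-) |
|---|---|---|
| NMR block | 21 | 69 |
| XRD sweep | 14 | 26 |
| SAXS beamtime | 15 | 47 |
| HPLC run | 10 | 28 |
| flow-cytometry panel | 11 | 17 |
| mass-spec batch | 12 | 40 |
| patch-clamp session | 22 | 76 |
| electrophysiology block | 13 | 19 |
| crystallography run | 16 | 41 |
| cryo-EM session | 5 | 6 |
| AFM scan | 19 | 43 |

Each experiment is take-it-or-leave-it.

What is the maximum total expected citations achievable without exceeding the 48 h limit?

A density-first pass picks HPLC run + mass-spec batch + patch-clamp session — 144 at 44 h.
Dropping HPLC run and patch-clamp session frees 32 h; slotting in NMR block + SAXS beamtime (36 h) lifts the total to 156 at 48 h.
Every other selection either busts 48 h or fails to beat 156.

156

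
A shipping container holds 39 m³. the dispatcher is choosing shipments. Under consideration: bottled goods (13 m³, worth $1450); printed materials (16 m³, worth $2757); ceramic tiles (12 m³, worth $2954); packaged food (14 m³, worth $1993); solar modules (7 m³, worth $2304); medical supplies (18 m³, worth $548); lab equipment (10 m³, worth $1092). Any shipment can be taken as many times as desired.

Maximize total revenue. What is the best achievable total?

11520

The ratio ordering already packs tightly: 5×solar modules, 35 m³, 11520.
That's the maximum — no swap from here does better than 11520.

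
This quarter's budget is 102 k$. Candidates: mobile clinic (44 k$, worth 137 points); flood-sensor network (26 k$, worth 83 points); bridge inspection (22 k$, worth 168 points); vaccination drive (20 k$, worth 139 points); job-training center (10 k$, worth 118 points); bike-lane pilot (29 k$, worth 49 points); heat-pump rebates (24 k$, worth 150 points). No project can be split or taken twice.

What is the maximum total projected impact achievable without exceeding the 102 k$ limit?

Density check — job-training center 11.80, bridge inspection 7.64, vaccination drive 6.95, heat-pump rebates 6.25 are the best per k$.
Taking flood-sensor network + bridge inspection + vaccination drive + job-training center + heat-pump rebates: 102 k$ used, 658 in projected impact.
Nothing else within 102 k$ beats 658.

658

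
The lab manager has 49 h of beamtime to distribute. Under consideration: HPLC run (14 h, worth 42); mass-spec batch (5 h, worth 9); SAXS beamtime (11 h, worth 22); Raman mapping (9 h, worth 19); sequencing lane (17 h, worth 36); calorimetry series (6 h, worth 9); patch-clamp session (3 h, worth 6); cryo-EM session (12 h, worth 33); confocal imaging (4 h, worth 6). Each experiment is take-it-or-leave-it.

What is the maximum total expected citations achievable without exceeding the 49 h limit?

122

By expected citations per h: HPLC run 3.00, cryo-EM session 2.75, sequencing lane 2.12 lead.
The ratio heuristic lands on HPLC run + sequencing lane + patch-clamp session + cryo-EM session (117) but leaves 3 h idle.
Dropping sequencing lane frees 17 h; slotting in SAXS beamtime + Raman mapping (20 h) lifts the total to 122 at 49 h.
No other feasible combination exceeds 122.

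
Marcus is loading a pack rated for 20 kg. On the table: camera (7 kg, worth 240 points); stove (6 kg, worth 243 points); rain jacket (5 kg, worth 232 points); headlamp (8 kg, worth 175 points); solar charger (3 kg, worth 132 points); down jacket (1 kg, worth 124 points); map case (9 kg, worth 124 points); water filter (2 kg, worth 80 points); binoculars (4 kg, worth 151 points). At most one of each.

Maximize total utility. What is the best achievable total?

Filling by ratio: stove + rain jacket + solar charger + down jacket + water filter for 811, with 3 kg left unused.
The 2 kg tied up in water filter is better spent on binoculars — total rises to 882 (19 kg).
Next best is camera + rain jacket + solar charger + down jacket + binoculars at 879 (20 kg) — short by 3.

882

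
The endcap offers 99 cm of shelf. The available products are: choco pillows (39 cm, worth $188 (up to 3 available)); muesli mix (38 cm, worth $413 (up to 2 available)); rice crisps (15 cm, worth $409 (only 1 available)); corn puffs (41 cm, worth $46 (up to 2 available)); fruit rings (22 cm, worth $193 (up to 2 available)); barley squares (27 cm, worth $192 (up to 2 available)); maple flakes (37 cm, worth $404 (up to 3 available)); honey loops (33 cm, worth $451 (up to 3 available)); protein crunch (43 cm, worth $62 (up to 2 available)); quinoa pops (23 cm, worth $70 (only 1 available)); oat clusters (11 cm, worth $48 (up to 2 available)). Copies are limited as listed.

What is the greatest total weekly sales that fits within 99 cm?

Density check — rice crisps 27.27, honey loops 13.67, maple flakes 10.92, muesli mix 10.87 are the best per cm.
Best packing: rice crisps + 2×honey loops + oat clusters — 92 cm, 1359 total.

1359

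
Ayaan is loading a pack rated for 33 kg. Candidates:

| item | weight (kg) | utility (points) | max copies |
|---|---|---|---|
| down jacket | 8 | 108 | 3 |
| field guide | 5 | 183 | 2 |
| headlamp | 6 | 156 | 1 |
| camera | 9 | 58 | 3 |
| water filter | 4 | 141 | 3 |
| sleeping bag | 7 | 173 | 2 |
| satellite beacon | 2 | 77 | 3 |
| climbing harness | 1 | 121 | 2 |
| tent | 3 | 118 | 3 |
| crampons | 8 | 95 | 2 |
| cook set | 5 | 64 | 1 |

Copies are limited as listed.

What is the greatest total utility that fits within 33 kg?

1398

Filling by ratio: 2×field guide + water filter + 3×satellite beacon + 2×climbing harness + 3×tent for 1334, with 2 kg left unused.
Dropping satellite beacon frees 2 kg; slotting in water filter (4 kg) lifts the total to 1398 at 33 kg.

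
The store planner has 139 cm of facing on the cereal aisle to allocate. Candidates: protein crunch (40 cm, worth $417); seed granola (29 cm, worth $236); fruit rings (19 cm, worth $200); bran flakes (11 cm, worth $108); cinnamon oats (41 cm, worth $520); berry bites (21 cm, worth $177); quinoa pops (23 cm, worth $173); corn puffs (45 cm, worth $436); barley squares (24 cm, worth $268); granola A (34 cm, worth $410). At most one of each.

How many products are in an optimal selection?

4

The maximum weekly sales within 139 cm is 1615.
protein crunch + cinnamon oats + barley squares + granola A hits 1615 at 139 cm.
Every optimal selection uses 4 products.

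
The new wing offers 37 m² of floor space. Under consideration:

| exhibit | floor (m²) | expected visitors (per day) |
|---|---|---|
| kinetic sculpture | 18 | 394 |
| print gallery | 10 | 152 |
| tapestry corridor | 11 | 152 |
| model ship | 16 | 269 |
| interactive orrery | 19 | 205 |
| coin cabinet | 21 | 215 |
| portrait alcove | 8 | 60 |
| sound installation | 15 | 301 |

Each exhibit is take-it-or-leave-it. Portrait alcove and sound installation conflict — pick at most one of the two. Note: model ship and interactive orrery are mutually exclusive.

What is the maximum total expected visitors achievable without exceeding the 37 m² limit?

Kinetic sculpture + sound installation uses 33 of the 37 m² and totals 695.

695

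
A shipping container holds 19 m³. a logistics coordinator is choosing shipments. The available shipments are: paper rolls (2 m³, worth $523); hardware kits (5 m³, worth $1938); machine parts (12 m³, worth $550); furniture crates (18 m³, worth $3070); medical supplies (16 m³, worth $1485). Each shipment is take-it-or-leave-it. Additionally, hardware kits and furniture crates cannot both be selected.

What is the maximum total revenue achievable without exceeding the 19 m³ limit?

Density check — hardware kits 387.60, paper rolls 261.50, furniture crates 170.56 are the best per m³.
Taking the top-ratio shipments first gives paper rolls + hardware kits + machine parts for 3011 (19 m³).
The 19 m³ tied up in paper rolls and hardware kits and machine parts is better spent on furniture crates — total rises to 3070 (18 m³).

3070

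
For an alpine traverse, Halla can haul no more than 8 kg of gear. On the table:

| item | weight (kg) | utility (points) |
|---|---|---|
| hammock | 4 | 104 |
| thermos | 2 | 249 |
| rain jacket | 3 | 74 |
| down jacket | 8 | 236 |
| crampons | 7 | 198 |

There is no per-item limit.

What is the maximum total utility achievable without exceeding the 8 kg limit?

4×thermos uses 8 of the 8 kg and totals 996.
That's the maximum — no swap from here does better than 996.

996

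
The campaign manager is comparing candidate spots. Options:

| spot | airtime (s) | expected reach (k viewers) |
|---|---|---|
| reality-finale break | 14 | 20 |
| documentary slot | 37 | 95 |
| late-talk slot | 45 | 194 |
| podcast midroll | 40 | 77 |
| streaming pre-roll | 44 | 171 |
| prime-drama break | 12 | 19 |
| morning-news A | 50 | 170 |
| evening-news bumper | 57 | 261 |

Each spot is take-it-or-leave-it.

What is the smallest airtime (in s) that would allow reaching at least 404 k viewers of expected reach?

101

Need the lightest bundle worth ≥ 404.
streaming pre-roll + evening-news bumper: 432 expected reach at 101 s.
No combination under 101 s hits 404.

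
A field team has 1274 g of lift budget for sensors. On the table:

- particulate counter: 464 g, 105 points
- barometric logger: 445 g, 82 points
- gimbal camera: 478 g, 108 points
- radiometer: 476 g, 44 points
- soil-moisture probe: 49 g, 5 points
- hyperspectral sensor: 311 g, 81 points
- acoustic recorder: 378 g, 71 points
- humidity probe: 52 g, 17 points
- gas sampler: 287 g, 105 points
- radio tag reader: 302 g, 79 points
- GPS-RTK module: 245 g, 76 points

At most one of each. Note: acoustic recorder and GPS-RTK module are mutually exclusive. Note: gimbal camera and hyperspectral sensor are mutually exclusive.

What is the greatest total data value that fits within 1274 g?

Density check — gas sampler 0.37, humidity probe 0.33, GPS-RTK module 0.31, radio tag reader 0.26 are the best per g.
Soil-moisture probe + hyperspectral sensor + humidity probe + gas sampler + radio tag reader + GPS-RTK module uses 1246 of the 1274 g and totals 363.
The closest alternative, hyperspectral sensor + humidity probe + gas sampler + radio tag reader + GPS-RTK module, reaches only 358.

363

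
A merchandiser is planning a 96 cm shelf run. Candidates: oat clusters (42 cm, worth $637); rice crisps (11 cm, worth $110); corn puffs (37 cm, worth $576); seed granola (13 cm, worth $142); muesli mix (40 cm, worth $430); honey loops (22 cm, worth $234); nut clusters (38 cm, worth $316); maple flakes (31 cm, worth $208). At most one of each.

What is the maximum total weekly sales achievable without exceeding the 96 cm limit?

The ratio ordering already packs tightly: oat clusters + corn puffs + seed granola, 92 cm, 1355.
Every other selection either busts 96 cm or fails to beat 1355.

1355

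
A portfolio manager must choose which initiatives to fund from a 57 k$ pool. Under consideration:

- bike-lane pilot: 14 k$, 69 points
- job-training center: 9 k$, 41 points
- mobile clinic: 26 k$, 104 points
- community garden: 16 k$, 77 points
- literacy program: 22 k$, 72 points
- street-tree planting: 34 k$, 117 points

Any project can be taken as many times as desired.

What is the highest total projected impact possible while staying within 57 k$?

By projected impact per k$: bike-lane pilot 4.93, community garden 4.81, job-training center 4.56, mobile clinic 4.00 lead.
Best packing: 4×bike-lane pilot — 56 k$, 276 total.
Every other selection either busts 57 k$ or fails to beat 276.

276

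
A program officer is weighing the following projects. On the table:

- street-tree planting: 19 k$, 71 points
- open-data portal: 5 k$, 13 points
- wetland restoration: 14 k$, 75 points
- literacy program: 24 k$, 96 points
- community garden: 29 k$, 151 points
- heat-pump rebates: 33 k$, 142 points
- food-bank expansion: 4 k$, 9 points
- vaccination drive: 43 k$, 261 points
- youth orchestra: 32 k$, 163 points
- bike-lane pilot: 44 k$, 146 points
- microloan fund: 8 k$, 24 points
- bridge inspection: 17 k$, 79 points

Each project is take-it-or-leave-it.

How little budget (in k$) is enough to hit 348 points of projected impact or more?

Need the lightest bundle worth ≥ 348.
Taking open-data portal + wetland restoration + vaccination drive gives 349 (≥ 348) for 62 k$.
Any bundle with less than 62 k$ falls short of 348.

62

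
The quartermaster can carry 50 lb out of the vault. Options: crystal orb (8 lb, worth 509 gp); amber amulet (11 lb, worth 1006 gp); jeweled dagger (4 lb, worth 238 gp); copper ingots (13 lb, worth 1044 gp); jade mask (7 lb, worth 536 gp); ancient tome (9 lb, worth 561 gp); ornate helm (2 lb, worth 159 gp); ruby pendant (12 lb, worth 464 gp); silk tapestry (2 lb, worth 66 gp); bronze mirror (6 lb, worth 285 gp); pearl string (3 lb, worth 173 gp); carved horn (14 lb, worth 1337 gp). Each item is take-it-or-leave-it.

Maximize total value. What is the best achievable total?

The ratio ordering already packs tightly: amber amulet + copper ingots + jade mask + ornate helm + pearl string + carved horn, 50 lb, 4255.

4255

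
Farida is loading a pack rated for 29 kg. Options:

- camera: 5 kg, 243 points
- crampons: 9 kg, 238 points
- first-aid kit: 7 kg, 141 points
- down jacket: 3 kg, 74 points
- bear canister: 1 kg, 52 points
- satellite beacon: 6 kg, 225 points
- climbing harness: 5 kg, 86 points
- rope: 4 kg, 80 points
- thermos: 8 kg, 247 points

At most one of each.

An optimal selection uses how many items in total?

Best achievable utility is 1005.
One optimal bundle: camera + crampons + bear canister + satellite beacon + thermos (29 kg).
All optima have 5 items.

5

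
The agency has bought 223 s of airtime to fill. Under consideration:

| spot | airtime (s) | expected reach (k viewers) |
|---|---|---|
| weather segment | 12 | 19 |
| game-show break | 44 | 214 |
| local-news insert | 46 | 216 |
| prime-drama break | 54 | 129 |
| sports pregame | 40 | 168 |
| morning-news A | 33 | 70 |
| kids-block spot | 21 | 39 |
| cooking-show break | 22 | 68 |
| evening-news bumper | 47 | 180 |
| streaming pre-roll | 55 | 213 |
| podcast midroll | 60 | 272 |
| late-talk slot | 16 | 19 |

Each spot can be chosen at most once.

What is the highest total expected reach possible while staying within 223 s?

The ratio heuristic lands on game-show break + local-news insert + sports pregame + cooking-show break + podcast midroll (938) but leaves 11 s idle.
Dropping sports pregame frees 40 s; slotting in evening-news bumper (47 s) lifts the total to 950 at 219 s.
Nothing else within 223 s beats 950.

950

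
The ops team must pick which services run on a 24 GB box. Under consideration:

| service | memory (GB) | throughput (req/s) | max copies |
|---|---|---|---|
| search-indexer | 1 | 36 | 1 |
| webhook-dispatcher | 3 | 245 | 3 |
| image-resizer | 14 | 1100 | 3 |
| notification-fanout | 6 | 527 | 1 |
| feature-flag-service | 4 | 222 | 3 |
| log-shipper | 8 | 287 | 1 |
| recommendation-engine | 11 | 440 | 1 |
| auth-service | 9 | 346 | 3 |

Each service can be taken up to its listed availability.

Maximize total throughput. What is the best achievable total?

1908

Ranking by ratio (throughput/GB): notification-fanout 87.83, webhook-dispatcher 81.67, image-resizer 78.57, feature-flag-service 55.50.
Taking the top-ratio services first gives search-indexer + 3×webhook-dispatcher + notification-fanout + 2×feature-flag-service for 1742 (24 GB).
The 14 GB tied up in 2×webhook-dispatcher and 2×feature-flag-service is better spent on image-resizer — total rises to 1908 (24 GB).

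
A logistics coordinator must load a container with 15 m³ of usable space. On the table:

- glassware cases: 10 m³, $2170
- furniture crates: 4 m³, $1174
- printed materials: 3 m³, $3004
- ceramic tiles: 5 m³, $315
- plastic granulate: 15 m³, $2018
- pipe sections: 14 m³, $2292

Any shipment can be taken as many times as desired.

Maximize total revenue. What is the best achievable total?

Taking 5×printed materials: 15 m³ used, 15020 in revenue.
No other feasible combination exceeds 15020.

15020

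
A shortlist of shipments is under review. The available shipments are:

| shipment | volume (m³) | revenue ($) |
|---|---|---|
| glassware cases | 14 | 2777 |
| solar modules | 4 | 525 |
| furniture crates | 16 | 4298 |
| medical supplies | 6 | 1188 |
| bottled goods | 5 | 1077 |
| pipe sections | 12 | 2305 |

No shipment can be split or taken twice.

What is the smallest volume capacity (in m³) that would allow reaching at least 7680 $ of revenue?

33

Minimise m³ subject to total revenue ≥ 7680.
furniture crates + bottled goods + pipe sections: 7680 revenue at 33 m³.
Below 33 m³ the best achievable stays under 7680.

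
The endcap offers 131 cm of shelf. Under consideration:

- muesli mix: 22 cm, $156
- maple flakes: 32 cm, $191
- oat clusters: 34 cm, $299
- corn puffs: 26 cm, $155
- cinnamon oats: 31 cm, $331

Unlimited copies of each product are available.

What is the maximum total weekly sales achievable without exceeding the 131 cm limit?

1324

Ranking by ratio (weekly sales/cm): cinnamon oats 10.68, oat clusters 8.79, muesli mix 7.09.
Taking 4×cinnamon oats: 124 cm used, 1324 in weekly sales.
No other feasible combination exceeds 1324.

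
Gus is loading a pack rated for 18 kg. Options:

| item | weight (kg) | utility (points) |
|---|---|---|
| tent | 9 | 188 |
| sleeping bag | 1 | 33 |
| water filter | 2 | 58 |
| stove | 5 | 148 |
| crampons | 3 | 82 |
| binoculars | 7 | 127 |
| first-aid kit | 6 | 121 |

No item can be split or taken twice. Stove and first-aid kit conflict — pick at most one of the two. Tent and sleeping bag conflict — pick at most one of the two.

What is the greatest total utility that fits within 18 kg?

Taking sleeping bag + water filter + stove + crampons + binoculars: 18 kg used, 448 in utility.
Nothing else feasible within 18 kg beats 448.

448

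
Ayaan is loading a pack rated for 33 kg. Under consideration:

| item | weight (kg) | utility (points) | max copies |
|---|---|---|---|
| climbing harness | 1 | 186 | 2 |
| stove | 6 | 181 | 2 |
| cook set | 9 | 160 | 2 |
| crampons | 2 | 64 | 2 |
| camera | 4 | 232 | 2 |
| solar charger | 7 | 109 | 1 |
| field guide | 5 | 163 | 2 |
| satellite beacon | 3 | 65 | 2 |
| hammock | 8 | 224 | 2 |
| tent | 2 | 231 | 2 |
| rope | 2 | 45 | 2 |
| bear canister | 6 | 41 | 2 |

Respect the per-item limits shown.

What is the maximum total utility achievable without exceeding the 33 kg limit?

A density-first pass picks 2×climbing harness + 2×crampons + 2×camera + 2×field guide + 2×tent + 2×rope — 1842 at 32 kg.
Dropping crampons and field guide and 2×rope frees 11 kg; slotting in 2×stove (12 kg) lifts the total to 1887 at 33 kg.
No other feasible combination exceeds 1887.

1887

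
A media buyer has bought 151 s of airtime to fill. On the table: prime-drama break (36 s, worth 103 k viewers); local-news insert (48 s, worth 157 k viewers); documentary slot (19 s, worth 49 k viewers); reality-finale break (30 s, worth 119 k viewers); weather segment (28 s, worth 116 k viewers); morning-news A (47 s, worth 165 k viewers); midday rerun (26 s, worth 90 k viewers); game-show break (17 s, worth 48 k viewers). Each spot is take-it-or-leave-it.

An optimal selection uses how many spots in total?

5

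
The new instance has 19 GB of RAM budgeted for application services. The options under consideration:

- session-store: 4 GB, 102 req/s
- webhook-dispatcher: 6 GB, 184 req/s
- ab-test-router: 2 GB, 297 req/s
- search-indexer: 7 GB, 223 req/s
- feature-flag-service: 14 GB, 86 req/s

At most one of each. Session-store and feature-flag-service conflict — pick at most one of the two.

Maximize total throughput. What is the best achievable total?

806

Session-store + webhook-dispatcher + ab-test-router + search-indexer uses 19 of the 19 GB and totals 806.
Every other selection either busts 19 GB or breaks a pairing rule or fails to beat 806.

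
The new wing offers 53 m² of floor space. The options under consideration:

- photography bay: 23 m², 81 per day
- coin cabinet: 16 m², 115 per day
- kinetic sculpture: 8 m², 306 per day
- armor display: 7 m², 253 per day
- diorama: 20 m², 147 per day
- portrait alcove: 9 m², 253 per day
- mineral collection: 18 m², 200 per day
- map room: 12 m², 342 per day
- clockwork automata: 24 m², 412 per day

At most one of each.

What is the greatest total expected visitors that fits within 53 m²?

1313

By expected visitors per m²: kinetic sculpture 38.25, armor display 36.14, map room 28.50 lead.
The ratio heuristic lands on coin cabinet + kinetic sculpture + armor display + portrait alcove + map room (1269) but leaves 1 m² idle.
Dropping coin cabinet and portrait alcove frees 25 m²; slotting in clockwork automata (24 m²) lifts the total to 1313 at 51 m².
No other feasible combination exceeds 1313.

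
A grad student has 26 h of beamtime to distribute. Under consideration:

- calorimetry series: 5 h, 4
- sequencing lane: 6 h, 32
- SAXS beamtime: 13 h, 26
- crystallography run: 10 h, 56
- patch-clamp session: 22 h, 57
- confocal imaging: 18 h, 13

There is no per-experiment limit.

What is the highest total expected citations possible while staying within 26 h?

144

The ratio ordering already packs tightly: sequencing lane + 2×crystallography run, 26 h, 144.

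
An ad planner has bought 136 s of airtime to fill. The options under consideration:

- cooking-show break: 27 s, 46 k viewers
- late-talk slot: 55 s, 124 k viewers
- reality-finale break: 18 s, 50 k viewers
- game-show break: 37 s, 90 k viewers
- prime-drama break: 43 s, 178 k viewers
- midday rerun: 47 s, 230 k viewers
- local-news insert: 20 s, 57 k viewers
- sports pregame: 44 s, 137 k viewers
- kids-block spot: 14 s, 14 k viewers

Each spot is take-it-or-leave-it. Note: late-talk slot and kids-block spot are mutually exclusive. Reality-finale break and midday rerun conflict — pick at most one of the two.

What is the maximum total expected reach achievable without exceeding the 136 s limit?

Ranking by ratio (expected reach/s): midday rerun 4.89, prime-drama break 4.14, sports pregame 3.11.
The ratio ordering already packs tightly: prime-drama break + midday rerun + sports pregame, 134 s, 545.
The closest alternative, game-show break + prime-drama break + midday rerun, reaches only 498.

545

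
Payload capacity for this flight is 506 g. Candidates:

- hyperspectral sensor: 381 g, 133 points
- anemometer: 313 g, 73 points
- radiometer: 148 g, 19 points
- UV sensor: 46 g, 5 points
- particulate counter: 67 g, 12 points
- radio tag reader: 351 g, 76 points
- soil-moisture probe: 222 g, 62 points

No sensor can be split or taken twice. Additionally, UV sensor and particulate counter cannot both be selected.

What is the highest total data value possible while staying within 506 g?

145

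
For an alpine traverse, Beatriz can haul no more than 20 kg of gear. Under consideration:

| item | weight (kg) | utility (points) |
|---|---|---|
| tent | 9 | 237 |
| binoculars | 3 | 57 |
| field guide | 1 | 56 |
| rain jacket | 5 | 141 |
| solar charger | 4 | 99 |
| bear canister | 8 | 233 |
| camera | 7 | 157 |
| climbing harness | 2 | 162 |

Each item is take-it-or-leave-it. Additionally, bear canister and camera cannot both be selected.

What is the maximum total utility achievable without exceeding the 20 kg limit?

Density check — climbing harness 81.00, field guide 56.00, bear canister 29.12 are the best per kg.
Field guide + rain jacket + solar charger + bear canister + climbing harness uses 20 of the 20 kg and totals 691.

691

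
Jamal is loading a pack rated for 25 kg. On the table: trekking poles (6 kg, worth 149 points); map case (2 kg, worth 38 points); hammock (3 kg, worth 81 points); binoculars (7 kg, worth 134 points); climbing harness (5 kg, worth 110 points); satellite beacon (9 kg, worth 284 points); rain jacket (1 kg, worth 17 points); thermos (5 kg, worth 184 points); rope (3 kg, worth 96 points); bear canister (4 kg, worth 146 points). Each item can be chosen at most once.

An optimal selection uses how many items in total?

6

The maximum utility within 25 kg is 808.
One optimal bundle: hammock + satellite beacon + rain jacket + thermos + rope + bear canister (25 kg).
Every optimal selection uses 6 items.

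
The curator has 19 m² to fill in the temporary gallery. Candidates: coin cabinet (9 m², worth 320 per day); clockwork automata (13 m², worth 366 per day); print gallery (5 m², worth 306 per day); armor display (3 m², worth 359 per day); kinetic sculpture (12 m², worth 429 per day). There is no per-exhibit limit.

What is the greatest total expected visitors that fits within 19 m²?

2154

Best packing: 6×armor display — 18 m², 2154 total.
Every other selection either busts 19 m² or fails to beat 2154.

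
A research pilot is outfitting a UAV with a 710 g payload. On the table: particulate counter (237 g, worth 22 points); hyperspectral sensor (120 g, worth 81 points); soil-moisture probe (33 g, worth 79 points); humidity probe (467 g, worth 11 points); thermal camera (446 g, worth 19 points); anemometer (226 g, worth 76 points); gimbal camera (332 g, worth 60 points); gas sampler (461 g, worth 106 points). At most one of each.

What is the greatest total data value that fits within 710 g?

266

The ratio heuristic lands on particulate counter + hyperspectral sensor + soil-moisture probe + anemometer (258) but leaves 94 g idle.
Dropping particulate counter and anemometer frees 463 g; slotting in gas sampler (461 g) lifts the total to 266 at 614 g.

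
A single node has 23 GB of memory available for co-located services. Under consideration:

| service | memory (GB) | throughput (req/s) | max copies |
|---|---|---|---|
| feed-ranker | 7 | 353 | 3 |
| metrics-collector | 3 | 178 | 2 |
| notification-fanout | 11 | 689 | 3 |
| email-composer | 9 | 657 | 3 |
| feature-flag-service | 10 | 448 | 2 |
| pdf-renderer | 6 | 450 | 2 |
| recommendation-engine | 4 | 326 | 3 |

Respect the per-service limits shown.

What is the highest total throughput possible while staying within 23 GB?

1759

Ranking by ratio (throughput/GB): recommendation-engine 81.50, pdf-renderer 75.00, email-composer 73.00.
The ratio heuristic lands on metrics-collector + pdf-renderer + 3×recommendation-engine (1606) but leaves 2 GB idle.
Replace metrics-collector and recommendation-engine with email-composer: the trade gains 153 net, giving 1759 at 23 GB.
That's the maximum — no swap from here does better than 1759.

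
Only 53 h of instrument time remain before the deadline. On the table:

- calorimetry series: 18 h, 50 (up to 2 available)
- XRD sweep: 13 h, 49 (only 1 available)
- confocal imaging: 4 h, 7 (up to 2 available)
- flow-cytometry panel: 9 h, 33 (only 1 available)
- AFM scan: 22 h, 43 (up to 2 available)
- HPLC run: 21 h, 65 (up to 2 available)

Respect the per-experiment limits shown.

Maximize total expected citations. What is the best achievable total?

164

The ratio heuristic lands on XRD sweep + 2×confocal imaging + flow-cytometry panel + HPLC run (161) but leaves 2 h idle.
Dropping 2×confocal imaging and flow-cytometry panel frees 17 h; slotting in calorimetry series (18 h) lifts the total to 164 at 52 h.
Nothing else within 53 h beats 164.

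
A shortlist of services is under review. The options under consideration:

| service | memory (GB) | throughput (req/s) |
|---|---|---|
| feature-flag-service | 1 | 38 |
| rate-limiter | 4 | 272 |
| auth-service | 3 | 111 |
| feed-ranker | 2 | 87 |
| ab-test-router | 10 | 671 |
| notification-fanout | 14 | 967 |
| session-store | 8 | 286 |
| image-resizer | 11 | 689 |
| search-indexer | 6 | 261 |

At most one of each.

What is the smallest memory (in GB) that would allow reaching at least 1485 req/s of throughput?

Need the lightest bundle worth ≥ 1485.
ab-test-router + notification-fanout reaches 1638 using 24 GB.
Below 24 GB the best achievable stays under 1485.

24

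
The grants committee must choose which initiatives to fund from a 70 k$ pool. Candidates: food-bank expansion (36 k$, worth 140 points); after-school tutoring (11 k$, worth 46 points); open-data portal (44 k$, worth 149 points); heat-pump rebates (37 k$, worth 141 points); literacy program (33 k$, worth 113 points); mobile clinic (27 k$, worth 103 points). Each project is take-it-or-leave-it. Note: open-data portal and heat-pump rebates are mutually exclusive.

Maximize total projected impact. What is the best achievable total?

254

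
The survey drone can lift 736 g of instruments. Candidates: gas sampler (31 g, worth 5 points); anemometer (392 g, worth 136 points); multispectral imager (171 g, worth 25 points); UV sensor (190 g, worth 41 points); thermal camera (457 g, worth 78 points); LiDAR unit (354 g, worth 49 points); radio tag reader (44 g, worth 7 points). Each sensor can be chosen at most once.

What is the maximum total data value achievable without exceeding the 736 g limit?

Ranking by ratio (data value/g): anemometer 0.35, UV sensor 0.22, thermal camera 0.17.
The ratio ordering already packs tightly: gas sampler + anemometer + UV sensor + radio tag reader, 657 g, 189.
Nothing else within 736 g beats 189.

189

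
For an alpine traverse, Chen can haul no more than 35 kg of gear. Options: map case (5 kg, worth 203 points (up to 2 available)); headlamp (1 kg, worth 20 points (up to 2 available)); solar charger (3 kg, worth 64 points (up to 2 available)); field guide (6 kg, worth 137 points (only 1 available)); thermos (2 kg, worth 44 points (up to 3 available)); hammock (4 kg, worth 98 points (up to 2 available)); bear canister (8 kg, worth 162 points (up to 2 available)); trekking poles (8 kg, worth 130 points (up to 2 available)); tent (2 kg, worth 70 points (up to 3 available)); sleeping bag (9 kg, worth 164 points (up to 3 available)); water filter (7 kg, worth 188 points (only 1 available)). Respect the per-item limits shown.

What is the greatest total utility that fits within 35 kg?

By utility per kg: map case 40.60, tent 35.00, water filter 26.86 lead.
The ratio ordering already packs tightly: 2×map case + 2×thermos + 2×hammock + 3×tent + water filter, 35 kg, 1088.
No other feasible combination exceeds 1088.

1088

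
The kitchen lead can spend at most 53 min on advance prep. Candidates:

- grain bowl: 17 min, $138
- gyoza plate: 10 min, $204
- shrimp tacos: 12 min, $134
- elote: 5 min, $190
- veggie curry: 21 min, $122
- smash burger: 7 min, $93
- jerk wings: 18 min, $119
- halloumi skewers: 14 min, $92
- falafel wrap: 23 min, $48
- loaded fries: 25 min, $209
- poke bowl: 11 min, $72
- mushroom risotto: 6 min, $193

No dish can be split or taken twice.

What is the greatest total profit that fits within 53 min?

Greedy by ratio would take gyoza plate + shrimp tacos + elote + smash burger + poke bowl + mushroom risotto: 51 min used, total 886.
The 23 min tied up in shrimp tacos and poke bowl is better spent on loaded fries — total rises to 889 (53 min).
Every other selection either busts 53 min or fails to beat 889.

889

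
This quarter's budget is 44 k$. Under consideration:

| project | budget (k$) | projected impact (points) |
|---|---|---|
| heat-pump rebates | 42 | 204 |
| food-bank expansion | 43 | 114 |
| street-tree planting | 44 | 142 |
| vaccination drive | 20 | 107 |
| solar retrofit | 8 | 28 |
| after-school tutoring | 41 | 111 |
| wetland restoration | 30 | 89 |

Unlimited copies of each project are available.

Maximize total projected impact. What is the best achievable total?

214

The ratio ordering already packs tightly: 2×vaccination drive, 40 k$, 214.
That's the maximum — no swap from here does better than 214.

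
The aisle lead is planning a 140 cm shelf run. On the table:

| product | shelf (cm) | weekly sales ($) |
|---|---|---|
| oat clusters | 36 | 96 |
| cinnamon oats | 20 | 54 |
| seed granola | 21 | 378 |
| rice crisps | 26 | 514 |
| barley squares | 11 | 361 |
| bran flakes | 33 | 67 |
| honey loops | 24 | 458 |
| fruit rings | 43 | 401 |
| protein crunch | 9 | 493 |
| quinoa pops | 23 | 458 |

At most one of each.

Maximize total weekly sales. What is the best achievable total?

2716

Best packing: cinnamon oats + seed granola + rice crisps + barley squares + honey loops + protein crunch + quinoa pops — 134 cm, 2716 total.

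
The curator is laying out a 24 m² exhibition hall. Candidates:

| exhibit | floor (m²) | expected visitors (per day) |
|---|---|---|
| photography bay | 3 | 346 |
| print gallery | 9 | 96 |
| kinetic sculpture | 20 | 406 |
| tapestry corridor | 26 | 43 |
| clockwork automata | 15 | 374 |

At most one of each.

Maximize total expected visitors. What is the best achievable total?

Filling by ratio: photography bay + clockwork automata for 720, with 6 m² left unused.
Replace clockwork automata with kinetic sculpture: the trade gains 32 net, giving 752 at 23 m².
Next best is photography bay + clockwork automata at 720 (18 m²) — short by 32.

752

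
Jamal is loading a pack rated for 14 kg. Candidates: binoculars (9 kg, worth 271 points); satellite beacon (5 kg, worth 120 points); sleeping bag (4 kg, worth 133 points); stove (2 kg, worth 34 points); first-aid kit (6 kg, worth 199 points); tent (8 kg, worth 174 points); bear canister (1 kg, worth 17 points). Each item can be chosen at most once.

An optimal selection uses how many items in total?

Best achievable utility is 421.
For example binoculars + sleeping bag + bear canister achieves it, using 14 kg.
Any selection reaching 421 contains exactly 3 items.

3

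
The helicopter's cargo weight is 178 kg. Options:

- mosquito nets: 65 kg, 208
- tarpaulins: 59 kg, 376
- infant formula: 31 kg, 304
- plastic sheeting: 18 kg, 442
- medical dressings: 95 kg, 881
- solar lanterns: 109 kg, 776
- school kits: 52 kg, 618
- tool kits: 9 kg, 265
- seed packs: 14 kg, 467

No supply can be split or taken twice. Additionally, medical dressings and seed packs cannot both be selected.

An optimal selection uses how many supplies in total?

5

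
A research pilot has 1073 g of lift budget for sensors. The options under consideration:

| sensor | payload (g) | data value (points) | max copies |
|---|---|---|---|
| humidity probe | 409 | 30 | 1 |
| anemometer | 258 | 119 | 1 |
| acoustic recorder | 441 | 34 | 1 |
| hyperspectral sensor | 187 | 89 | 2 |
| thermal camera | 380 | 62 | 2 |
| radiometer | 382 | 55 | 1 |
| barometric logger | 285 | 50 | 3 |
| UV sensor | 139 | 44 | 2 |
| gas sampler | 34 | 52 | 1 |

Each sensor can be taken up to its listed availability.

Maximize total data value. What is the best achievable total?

By data value per g: gas sampler 1.53, hyperspectral sensor 0.48, anemometer 0.46 lead.
Taking anemometer + 2×hyperspectral sensor + 2×UV sensor + gas sampler: 944 g used, 437 in data value.
The spare 129 g is too small for any remaining sensor, and no exchange beats 437.

437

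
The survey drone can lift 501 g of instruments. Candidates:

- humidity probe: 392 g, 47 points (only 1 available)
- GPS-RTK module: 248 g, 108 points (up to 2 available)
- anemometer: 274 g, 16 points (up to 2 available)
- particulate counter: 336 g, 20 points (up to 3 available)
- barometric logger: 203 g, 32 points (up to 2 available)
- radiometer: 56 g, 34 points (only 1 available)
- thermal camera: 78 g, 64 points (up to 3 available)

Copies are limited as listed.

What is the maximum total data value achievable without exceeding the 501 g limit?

300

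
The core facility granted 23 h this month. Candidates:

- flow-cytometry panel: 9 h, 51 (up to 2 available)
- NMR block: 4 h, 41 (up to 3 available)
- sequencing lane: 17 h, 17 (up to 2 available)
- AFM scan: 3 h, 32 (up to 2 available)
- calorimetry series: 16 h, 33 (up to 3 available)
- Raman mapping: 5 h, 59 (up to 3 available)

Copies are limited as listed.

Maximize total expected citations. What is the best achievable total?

259

The ratio heuristic lands on 2×AFM scan + 3×Raman mapping (241) but leaves 2 h idle.
Dropping 2×AFM scan frees 6 h; slotting in 2×NMR block (8 h) lifts the total to 259 at 23 h.
Every other selection either busts 23 h or exceeds an availability limit or fails to beat 259.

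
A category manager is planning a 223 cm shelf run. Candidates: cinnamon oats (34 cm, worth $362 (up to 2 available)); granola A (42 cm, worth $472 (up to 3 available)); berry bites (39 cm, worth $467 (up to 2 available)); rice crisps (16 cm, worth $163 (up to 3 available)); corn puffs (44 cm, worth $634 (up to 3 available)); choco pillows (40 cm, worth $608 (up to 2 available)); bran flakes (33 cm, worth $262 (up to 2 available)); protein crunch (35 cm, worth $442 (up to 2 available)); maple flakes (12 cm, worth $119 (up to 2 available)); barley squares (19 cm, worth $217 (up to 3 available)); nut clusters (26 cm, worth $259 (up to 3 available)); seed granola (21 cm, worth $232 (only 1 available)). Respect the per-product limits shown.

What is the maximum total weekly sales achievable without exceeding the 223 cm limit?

3143

A density-first pass picks 3×corn puffs + 2×choco pillows — 3118 at 212 cm.
Dropping corn puffs frees 44 cm; slotting in protein crunch + barley squares (54 cm) lifts the total to 3143 at 222 cm.
No other feasible combination exceeds 3143.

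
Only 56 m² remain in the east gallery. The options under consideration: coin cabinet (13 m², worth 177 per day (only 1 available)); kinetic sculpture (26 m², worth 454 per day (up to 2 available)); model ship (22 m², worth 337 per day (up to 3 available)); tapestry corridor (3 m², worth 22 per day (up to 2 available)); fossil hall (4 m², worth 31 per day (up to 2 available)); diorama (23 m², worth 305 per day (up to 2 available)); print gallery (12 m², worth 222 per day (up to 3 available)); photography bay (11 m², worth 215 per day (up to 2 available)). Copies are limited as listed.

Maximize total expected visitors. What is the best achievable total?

989

A density-first pass picks 2×fossil hall + 2×print gallery + 2×photography bay — 936 at 54 m².
Replace 2×fossil hall and print gallery with model ship: the trade gains 53 net, giving 989 at 56 m².
No other feasible combination exceeds 989.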